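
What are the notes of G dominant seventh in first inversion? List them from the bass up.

G dominant seventh is G–B–D–F. First inversion puts the third (B) in the bass, with the remaining tones above: B, D, F, G.

B, D, F, G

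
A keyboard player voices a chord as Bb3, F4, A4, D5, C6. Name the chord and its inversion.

Bb major ninth, root position

Reducing to letter names: Bb, F, A, D, C. These stack in thirds as Bb–D–F–A–C — a Bb major ninth chord.
With the root (Bb) in the bass, the chord is in root position.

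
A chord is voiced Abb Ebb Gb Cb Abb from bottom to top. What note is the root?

Reordering Abb, Ebb, Gb, Cb into stacked thirds gives Abb–Cb–Ebb–Gb; the bottom of that stack, Abb, is the root.

Abb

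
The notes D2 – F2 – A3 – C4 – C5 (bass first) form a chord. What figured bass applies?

7

The notes D, F, A, C stack in thirds as D–F–A–C — a D minor seventh chord. The bass D is the root, so this is root position: figured 7.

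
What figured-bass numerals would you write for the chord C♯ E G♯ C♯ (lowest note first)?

The notes C#, E, G# stack in thirds as C#–E–G# — a C# minor triad. The bass C# is the root, so this is root position: figured 5/3.

5/3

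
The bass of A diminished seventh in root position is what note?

A

The root of A diminished seventh (A–C–Eb–Gb) is A; that is the bass in root position.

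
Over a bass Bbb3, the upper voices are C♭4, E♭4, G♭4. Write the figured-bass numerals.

The notes Bbb, Cb, Eb, Gb stack in thirds as Cb–Eb–Gb–Bbb — a Cb dominant seventh chord. The bass Bbb is the seventh, so this is third inversion: figured 4/2.

4/2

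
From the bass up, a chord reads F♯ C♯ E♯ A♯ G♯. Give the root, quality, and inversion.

Reducing to letter names: F#, C#, E#, A#, G#. These stack in thirds as F#–A#–C#–E#–G# — an F# major ninth chord.
The lowest note is F#, the root of the chord, so this is root position.

F# major ninth, root position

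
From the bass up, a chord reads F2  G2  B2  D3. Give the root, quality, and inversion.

G dominant seventh, third inversion

The pitch classes F, G, B, D arrange in thirds as G–B–D–F: a G dominant seventh chord.
With the seventh (F) in the bass, the chord is in third inversion (figured bass 4/2).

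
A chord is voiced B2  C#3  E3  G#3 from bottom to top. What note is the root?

Reordering B, C#, E, G# into stacked thirds gives C#–E–G#–B; the bottom of that stack, C#, is the root.

C#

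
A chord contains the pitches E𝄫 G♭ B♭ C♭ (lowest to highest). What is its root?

Ebb, Gb, Bb, Cb are the tones of a Cb minor-major seventh chord (Cb–Ebb–Gb–Bb), making Cb the root.

Cb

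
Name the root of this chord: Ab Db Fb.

Db

The distinct letter names are Ab, Db, Fb. Arranged as a stack of thirds they read Db–Fb–Ab, so Db is the root (a Db minor triad).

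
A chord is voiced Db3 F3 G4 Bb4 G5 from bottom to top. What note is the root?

G

Db, F, G, Bb are the tones of a G half-diminished seventh chord (G–Bb–Db–F), making G the root.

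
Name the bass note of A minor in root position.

In root position the root is lowest. For A minor (A–C–E) that is A.

A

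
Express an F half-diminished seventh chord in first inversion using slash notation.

Fø7/Ab

First inversion of F half-diminished seventh has the third (Ab) in the bass. As a slash chord: Fø7/Ab.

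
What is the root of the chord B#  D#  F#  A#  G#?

Reordering B#, D#, F#, A#, G# into stacked thirds gives G#–B#–D#–F#–A#; the bottom of that stack, G#, is the root.

G#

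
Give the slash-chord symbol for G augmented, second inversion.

Gaug/D#

Second inversion of G augmented has the fifth (D#) in the bass. As a slash chord: Gaug/D#.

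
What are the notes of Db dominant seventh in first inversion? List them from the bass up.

The chord tones are Db–F–Ab–Cb. With the third (F) lowest for first inversion: F, Ab, Cb, Db.

F, Ab, Cb, Db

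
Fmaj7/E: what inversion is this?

third inversion

Fmaj7/E means F major seventh with E in the bass. E is the seventh of F major seventh (F–A–C–E), so this is third inversion.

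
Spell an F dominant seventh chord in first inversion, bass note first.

A, C, Eb, F

Spelling F dominant seventh: F–A–C–Eb. In first inversion the third is bass, giving A, C, Eb, F from the bottom.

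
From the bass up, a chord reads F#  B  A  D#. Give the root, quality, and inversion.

B dominant seventh, second inversion

The distinct note names are F#, B, A, D#. Stacked in thirds they read B–D#–F#–A, which is a dominant seventh chord on B.
With the fifth (F#) in the bass, the chord is in second inversion (figured bass 4/3).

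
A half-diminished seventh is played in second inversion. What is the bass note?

Eb

The fifth of A half-diminished seventh (A–C–Eb–G) is Eb; that is the bass in second inversion.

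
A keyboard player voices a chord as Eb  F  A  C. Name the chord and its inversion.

The distinct note names are Eb, F, A, C. Stacked in thirds they read F–A–C–Eb, which is a dominant seventh chord on F.
Eb is the seventh of F dominant seventh; seventh in the bass means third inversion (figured bass 4/2).

F dominant seventh, third inversion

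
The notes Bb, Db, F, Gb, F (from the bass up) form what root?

Bb, Db, F, Gb are the tones of a Gb major seventh chord (Gb–Bb–Db–F), making Gb the root.

Gb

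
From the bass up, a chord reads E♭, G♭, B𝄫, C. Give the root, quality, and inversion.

The pitch classes Eb, Gb, Bbb, C arrange in thirds as C–Eb–Gb–Bbb: a C diminished seventh chord.
The lowest note is Eb, the third of the chord, so this is first inversion (figured bass 6/5).

C diminished seventh, first inversion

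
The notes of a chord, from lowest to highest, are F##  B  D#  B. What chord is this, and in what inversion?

Reducing to letter names: F##, B, D#. These stack in thirds as B–D#–F## — a B augmented triad.
The lowest note is F##, the fifth of the chord, so this is second inversion (figured bass 6/4).

B augmented, second inversion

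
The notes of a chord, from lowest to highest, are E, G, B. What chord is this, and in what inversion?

E minor, root position

The distinct note names are E, G, B. Stacked in thirds they read E–G–B, which is a minor triad on E.
The lowest note is E, the root of the chord, so this is root position (figured bass 5/3).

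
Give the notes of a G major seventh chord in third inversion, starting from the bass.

Spelling G major seventh: G–B–D–F#. In third inversion the seventh is bass, giving F#, G, B, D from the bottom.

F#, G, B, D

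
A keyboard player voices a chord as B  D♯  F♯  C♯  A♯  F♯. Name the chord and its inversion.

The pitch classes B, D#, F#, C#, A# arrange in thirds as B–D#–F#–A#–C#: a B major ninth chord.
B is the root of B major ninth; root in the bass means root position.

B major ninth, root position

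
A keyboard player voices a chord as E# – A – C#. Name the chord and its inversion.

A augmented, second inversion

Reducing to letter names: E#, A, C#. These stack in thirds as A–C#–E# — an A augmented triad.
E# is the fifth of A augmented; fifth in the bass means second inversion (figured bass 6/4).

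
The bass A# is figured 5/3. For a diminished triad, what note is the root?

The figures 5/3 mean the root of the chord is in the bass. If A# is the root of a diminished triad, the root is A# (chord tones A#–C#–E).

A#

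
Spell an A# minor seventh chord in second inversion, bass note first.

A# minor seventh is A#–C#–E#–G#. Second inversion puts the fifth (E#) in the bass, with the remaining tones above: E#, G#, A#, C#.

E#, G#, A#, C#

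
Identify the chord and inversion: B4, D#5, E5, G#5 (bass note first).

E major seventh, second inversion

The pitch classes B, D#, E, G# arrange in thirds as E–G#–B–D#: an E major seventh chord.
B is the fifth of E major seventh; fifth in the bass means second inversion (figured bass 4/3).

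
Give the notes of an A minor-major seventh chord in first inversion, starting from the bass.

The chord tones are A–C–E–G#. With the third (C) lowest for first inversion: C, E, G#, A.

C, E, G#, A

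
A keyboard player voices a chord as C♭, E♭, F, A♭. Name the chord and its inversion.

F half-diminished seventh, second inversion

Reducing to letter names: Cb, Eb, F, Ab. These stack in thirds as F–Ab–Cb–Eb — an F half-diminished seventh chord.
With the fifth (Cb) in the bass, the chord is in second inversion (figured bass 4/3).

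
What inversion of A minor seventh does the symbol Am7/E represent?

second inversion

Am7/E means A minor seventh with E in the bass. E is the fifth of A minor seventh (A–C–E–G), so this is second inversion.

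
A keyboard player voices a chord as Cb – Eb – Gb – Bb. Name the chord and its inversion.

Reducing to letter names: Cb, Eb, Gb, Bb. These stack in thirds as Cb–Eb–Gb–Bb — a Cb major seventh chord.
Cb is the root of Cb major seventh; root in the bass means root position (figured bass 7).

Cb major seventh, root position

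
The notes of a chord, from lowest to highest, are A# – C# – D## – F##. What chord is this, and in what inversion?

The distinct note names are A#, C#, D##, F##. Stacked in thirds they read D##–F##–A#–C#, which is a diminished seventh chord on D##.
The lowest note is A#, the fifth of the chord, so this is second inversion (figured bass 4/3).

D## diminished seventh, second inversion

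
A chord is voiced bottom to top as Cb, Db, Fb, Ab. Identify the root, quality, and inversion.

Db minor seventh, third inversion

Reducing to letter names: Cb, Db, Fb, Ab. These stack in thirds as Db–Fb–Ab–Cb — a Db minor seventh chord.
The lowest note is Cb, the seventh of the chord, so this is third inversion (figured bass 4/2).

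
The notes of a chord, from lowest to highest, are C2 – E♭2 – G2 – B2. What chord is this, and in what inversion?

C minor-major seventh, root position

Reducing to letter names: C, Eb, G, B. These stack in thirds as C–Eb–G–B — a C minor-major seventh chord.
C is the root of C minor-major seventh; root in the bass means root position (figured bass 7).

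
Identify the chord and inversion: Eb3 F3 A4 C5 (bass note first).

F dominant seventh, third inversion

Reducing to letter names: Eb, F, A, C. These stack in thirds as F–A–C–Eb — an F dominant seventh chord.
The lowest note is Eb, the seventh of the chord, so this is third inversion (figured bass 4/2).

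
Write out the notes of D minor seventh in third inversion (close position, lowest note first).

Spelling D minor seventh: D–F–A–C. In third inversion the seventh is bass, giving C, D, F, A from the bottom.

C, D, F, A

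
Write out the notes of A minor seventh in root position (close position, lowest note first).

A minor seventh is A–C–E–G. Root position puts the root (A) in the bass, with the remaining tones above: A, C, E, G.

A, C, E, G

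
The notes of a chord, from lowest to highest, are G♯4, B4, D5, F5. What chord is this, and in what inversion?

G# diminished seventh, root position

The pitch classes G#, B, D, F arrange in thirds as G#–B–D–F: a G# diminished seventh chord.
The lowest note is G#, the root of the chord, so this is root position (figured bass 7).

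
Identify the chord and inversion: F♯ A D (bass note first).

The pitch classes F#, A, D arrange in thirds as D–F#–A: a D major triad.
F# is the third of D major; third in the bass means first inversion (figured bass 6).

D major, first inversion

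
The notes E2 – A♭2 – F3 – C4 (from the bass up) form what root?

F

E, Ab, F, C are the tones of an F minor-major seventh chord (F–Ab–C–E), making F the root.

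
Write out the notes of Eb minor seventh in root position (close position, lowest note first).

Spelling Eb minor seventh: Eb–Gb–Bb–Db. In root position the root is bass, giving Eb, Gb, Bb, Db from the bottom.

Eb, Gb, Bb, Db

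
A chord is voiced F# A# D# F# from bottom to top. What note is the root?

D#

The distinct letter names are F#, A#, D#. Arranged as a stack of thirds they read D#–F#–A#, so D# is the root (a D# minor triad).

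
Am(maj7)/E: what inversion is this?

Am(maj7)/E means A minor-major seventh with E in the bass. E is the fifth of A minor-major seventh (A–C–E–G#), so this is second inversion.

second inversion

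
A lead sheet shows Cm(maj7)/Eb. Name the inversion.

Cm(maj7)/Eb means C minor-major seventh with Eb in the bass. Eb is the third of C minor-major seventh (C–Eb–G–B), so this is first inversion.

first inversion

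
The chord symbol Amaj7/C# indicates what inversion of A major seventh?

Amaj7/C# means A major seventh with C# in the bass. C# is the third of A major seventh (A–C#–E–G#), so this is first inversion.

first inversion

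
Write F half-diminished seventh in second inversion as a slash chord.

Second inversion of F half-diminished seventh has the fifth (Cb) in the bass. As a slash chord: Fø7/Cb.

Fø7/Cb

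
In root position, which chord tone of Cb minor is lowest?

Cb

Cb minor is Cb–Ebb–Gb. Root position places the root in the bass: Cb.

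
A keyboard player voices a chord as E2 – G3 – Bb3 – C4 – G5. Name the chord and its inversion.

Reducing to letter names: E, G, Bb, C. These stack in thirds as C–E–G–Bb — a C dominant seventh chord.
E is the third of C dominant seventh; third in the bass means first inversion (figured bass 6/5).

C dominant seventh, first inversion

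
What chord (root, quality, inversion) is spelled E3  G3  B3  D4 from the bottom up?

The pitch classes E, G, B, D arrange in thirds as E–G–B–D: an E minor seventh chord.
The lowest note is E, the root of the chord, so this is root position (figured bass 7).

E minor seventh, root position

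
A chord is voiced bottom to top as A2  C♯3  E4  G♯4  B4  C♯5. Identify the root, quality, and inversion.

A major ninth, root position

The pitch classes A, C#, E, G#, B arrange in thirds as A–C#–E–G#–B: an A major ninth chord.
The lowest note is A, the root of the chord, so this is root position.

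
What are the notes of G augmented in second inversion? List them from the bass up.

G augmented is G–B–D#. Second inversion puts the fifth (D#) in the bass, with the remaining tones above: D#, G, B.

D#, G, B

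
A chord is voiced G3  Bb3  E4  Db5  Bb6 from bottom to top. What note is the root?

E

The distinct letter names are G, Bb, E, Db. Arranged as a stack of thirds they read E–G–Bb–Db, so E is the root (an E diminished seventh chord).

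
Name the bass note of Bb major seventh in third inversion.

The seventh of Bb major seventh (Bb–D–F–A) is A; that is the bass in third inversion.

A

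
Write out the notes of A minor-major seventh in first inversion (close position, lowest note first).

The chord tones are A–C–E–G#. With the third (C) lowest for first inversion: C, E, G#, A.

C, E, G#, A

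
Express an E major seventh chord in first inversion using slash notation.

Emaj7/G#

First inversion of E major seventh has the third (G#) in the bass. As a slash chord: Emaj7/G#.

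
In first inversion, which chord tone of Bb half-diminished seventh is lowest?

In first inversion the third is lowest. For Bb half-diminished seventh (Bb–Db–Fb–Ab) that is Db.

Db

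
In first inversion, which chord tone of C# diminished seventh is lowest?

The third of C# diminished seventh (C#–E–G–Bb) is E; that is the bass in first inversion.

E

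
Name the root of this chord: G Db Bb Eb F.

Eb

Reordering G, Db, Bb, Eb, F into stacked thirds gives Eb–G–Bb–Db–F; the bottom of that stack, Eb, is the root.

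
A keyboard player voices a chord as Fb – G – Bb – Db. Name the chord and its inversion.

The distinct note names are Fb, G, Bb, Db. Stacked in thirds they read G–Bb–Db–Fb, which is a diminished seventh chord on G.
The lowest note is Fb, the seventh of the chord, so this is third inversion (figured bass 4/2).

G diminished seventh, third inversion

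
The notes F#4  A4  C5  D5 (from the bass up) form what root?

D

F#, A, C, D are the tones of a D dominant seventh chord (D–F#–A–C), making D the root.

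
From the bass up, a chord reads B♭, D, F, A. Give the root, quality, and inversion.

Bb major seventh, root position

Reducing to letter names: Bb, D, F, A. These stack in thirds as Bb–D–F–A — a Bb major seventh chord.
The lowest note is Bb, the root of the chord, so this is root position (figured bass 7).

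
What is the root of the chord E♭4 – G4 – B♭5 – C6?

Eb, G, Bb, C are the tones of a C minor seventh chord (C–Eb–G–Bb), making C the root.

C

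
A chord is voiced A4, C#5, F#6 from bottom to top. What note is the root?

F#

A, C#, F# are the tones of an F# minor triad (F#–A–C#), making F# the root.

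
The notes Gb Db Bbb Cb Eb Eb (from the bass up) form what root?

The distinct letter names are Gb, Db, Bbb, Cb, Eb. Arranged as a stack of thirds they read Cb–Eb–Gb–Bbb–Db, so Cb is the root (a Cb dominant ninth chord).

Cb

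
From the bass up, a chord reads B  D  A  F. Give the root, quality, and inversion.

B half-diminished seventh, root position

The distinct note names are B, D, A, F. Stacked in thirds they read B–D–F–A, which is a half-diminished seventh chord on B.
B is the root of B half-diminished seventh; root in the bass means root position (figured bass 7).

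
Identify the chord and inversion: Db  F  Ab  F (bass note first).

The pitch classes Db, F, Ab arrange in thirds as Db–F–Ab: a Db major triad.
The lowest note is Db, the root of the chord, so this is root position (figured bass 5/3).

Db major, root position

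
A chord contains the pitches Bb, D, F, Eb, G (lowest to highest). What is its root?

The distinct letter names are Bb, D, F, Eb, G. Arranged as a stack of thirds they read Eb–G–Bb–D–F, so Eb is the root (an Eb major ninth chord).

Eb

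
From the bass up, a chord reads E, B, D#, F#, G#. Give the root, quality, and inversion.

E major ninth, root position

Reducing to letter names: E, B, D#, F#, G#. These stack in thirds as E–G#–B–D#–F# — an E major ninth chord.
With the root (E) in the bass, the chord is in root position.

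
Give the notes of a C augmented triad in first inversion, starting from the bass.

E, G#, C

The chord tones are C–E–G#. With the third (E) lowest for first inversion: E, G#, C.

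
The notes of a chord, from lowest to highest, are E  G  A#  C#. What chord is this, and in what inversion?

The distinct note names are E, G, A#, C#. Stacked in thirds they read A#–C#–E–G, which is a diminished seventh chord on A#.
The lowest note is E, the fifth of the chord, so this is second inversion (figured bass 4/3).

A# diminished seventh, second inversion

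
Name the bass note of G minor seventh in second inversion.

D

The fifth of G minor seventh (G–Bb–D–F) is D; that is the bass in second inversion.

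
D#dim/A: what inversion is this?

D#dim/A means D# diminished with A in the bass. A is the fifth of D# diminished (D#–F#–A), so this is second inversion.

second inversion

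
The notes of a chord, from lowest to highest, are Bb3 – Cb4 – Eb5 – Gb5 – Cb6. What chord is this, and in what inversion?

Cb major seventh, third inversion

The distinct note names are Bb, Cb, Eb, Gb. Stacked in thirds they read Cb–Eb–Gb–Bb, which is a major seventh chord on Cb.
With the seventh (Bb) in the bass, the chord is in third inversion (figured bass 4/2).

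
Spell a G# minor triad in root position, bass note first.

Spelling G# minor: G#–B–D#. In root position the root is bass, giving G#, B, D# from the bottom.

G#, B, D#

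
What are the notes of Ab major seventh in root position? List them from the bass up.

Spelling Ab major seventh: Ab–C–Eb–G. In root position the root is bass, giving Ab, C, Eb, G from the bottom.

Ab, C, Eb, G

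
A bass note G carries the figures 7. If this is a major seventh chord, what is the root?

The figures 7 mean the root of the chord is in the bass. If G is the root of a major seventh chord, the root is G (chord tones G–B–D–F#).

G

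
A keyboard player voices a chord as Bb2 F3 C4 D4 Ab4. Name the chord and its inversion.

Reducing to letter names: Bb, F, C, D, Ab. These stack in thirds as Bb–D–F–Ab–C — a Bb dominant ninth chord.
The lowest note is Bb, the root of the chord, so this is root position.

Bb dominant ninth, root position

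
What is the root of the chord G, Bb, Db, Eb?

Reordering G, Bb, Db, Eb into stacked thirds gives Eb–G–Bb–Db; the bottom of that stack, Eb, is the root.

Eb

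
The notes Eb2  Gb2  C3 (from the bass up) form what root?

C

Eb, Gb, C are the tones of a C diminished triad (C–Eb–Gb), making C the root.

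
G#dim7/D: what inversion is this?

second inversion

G#dim7/D means G# diminished seventh with D in the bass. D is the fifth of G# diminished seventh (G#–B–D–F), so this is second inversion.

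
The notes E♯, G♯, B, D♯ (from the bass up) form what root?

E#

The distinct letter names are E#, G#, B, D#. Arranged as a stack of thirds they read E#–G#–B–D#, so E# is the root (an E# half-diminished seventh chord).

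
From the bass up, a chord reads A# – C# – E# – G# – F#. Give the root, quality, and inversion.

The distinct note names are A#, C#, E#, G#, F#. Stacked in thirds they read F#–A#–C#–E#–G#, which is a major ninth chord on F#.
With the third (A#) in the bass, the chord is in first inversion.

F# major ninth, first inversion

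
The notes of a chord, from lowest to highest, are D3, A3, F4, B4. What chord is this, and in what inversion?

The pitch classes D, A, F, B arrange in thirds as B–D–F–A: a B half-diminished seventh chord.
With the third (D) in the bass, the chord is in first inversion (figured bass 6/5).

B half-diminished seventh, first inversion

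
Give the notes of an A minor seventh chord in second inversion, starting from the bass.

E, G, A, C

Spelling A minor seventh: A–C–E–G. In second inversion the fifth is bass, giving E, G, A, C from the bottom.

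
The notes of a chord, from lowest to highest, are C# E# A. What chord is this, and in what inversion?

The pitch classes C#, E#, A arrange in thirds as A–C#–E#: an A augmented triad.
C# is the third of A augmented; third in the bass means first inversion (figured bass 6).

A augmented, first inversion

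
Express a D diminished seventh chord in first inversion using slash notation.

Ddim7/F

First inversion of D diminished seventh has the third (F) in the bass. As a slash chord: Ddim7/F.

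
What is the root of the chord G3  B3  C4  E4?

C

Reordering G, B, C, E into stacked thirds gives C–E–G–B; the bottom of that stack, C, is the root.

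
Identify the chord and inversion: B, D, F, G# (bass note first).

The distinct note names are B, D, F, G#. Stacked in thirds they read G#–B–D–F, which is a diminished seventh chord on G#.
B is the third of G# diminished seventh; third in the bass means first inversion (figured bass 6/5).

G# diminished seventh, first inversion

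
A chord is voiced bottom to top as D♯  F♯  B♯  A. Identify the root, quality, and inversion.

The pitch classes D#, F#, B#, A arrange in thirds as B#–D#–F#–A: a B# diminished seventh chord.
D# is the third of B# diminished seventh; third in the bass means first inversion (figured bass 6/5).

B# diminished seventh, first inversion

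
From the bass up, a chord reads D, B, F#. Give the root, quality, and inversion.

The pitch classes D, B, F# arrange in thirds as B–D–F#: a B minor triad.
D is the third of B minor; third in the bass means first inversion (figured bass 6).

B minor, first inversion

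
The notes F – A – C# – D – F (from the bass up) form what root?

The distinct letter names are F, A, C#, D. Arranged as a stack of thirds they read D–F–A–C#, so D is the root (a D minor-major seventh chord).

D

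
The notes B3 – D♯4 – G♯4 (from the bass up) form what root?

The distinct letter names are B, D#, G#. Arranged as a stack of thirds they read G#–B–D#, so G# is the root (a G# minor triad).

G#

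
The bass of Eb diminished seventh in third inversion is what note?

In third inversion the seventh is lowest. For Eb diminished seventh (Eb–Gb–Bbb–Dbb) that is Dbb.

Dbb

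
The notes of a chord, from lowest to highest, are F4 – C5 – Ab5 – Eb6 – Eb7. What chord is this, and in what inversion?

F minor seventh, root position

The pitch classes F, C, Ab, Eb arrange in thirds as F–Ab–C–Eb: an F minor seventh chord.
The lowest note is F, the root of the chord, so this is root position (figured bass 7).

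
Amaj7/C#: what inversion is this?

first inversion

Amaj7/C# means A major seventh with C# in the bass. C# is the third of A major seventh (A–C#–E–G#), so this is first inversion.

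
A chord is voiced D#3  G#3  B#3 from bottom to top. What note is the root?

G#

D#, G#, B# are the tones of a G# major triad (G#–B#–D#), making G# the root.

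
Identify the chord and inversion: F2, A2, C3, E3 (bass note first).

F major seventh, root position

Reducing to letter names: F, A, C, E. These stack in thirds as F–A–C–E — an F major seventh chord.
The lowest note is F, the root of the chord, so this is root position (figured bass 7).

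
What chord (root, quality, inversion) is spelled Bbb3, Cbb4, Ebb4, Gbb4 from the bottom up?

Cbb major seventh, third inversion

The pitch classes Bbb, Cbb, Ebb, Gbb arrange in thirds as Cbb–Ebb–Gbb–Bbb: a Cbb major seventh chord.
The lowest note is Bbb, the seventh of the chord, so this is third inversion (figured bass 4/2).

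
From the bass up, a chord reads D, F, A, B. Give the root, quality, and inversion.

B half-diminished seventh, first inversion

The distinct note names are D, F, A, B. Stacked in thirds they read B–D–F–A, which is a half-diminished seventh chord on B.
The lowest note is D, the third of the chord, so this is first inversion (figured bass 6/5).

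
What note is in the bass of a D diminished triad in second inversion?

Ab

D diminished is D–F–Ab. Second inversion places the fifth in the bass: Ab.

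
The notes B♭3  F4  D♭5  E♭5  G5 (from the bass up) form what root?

Eb

The distinct letter names are Bb, F, Db, Eb, G. Arranged as a stack of thirds they read Eb–G–Bb–Db–F, so Eb is the root (an Eb dominant ninth chord).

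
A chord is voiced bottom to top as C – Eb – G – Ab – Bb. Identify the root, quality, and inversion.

Ab major ninth, first inversion

The distinct note names are C, Eb, G, Ab, Bb. Stacked in thirds they read Ab–C–Eb–G–Bb, which is a major ninth chord on Ab.
C is the third of Ab major ninth; third in the bass means first inversion.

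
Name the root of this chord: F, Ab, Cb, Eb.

F

F, Ab, Cb, Eb are the tones of an F half-diminished seventh chord (F–Ab–Cb–Eb), making F the root.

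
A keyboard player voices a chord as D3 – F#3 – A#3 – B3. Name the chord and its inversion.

The distinct note names are D, F#, A#, B. Stacked in thirds they read B–D–F#–A#, which is a minor-major seventh chord on B.
The lowest note is D, the third of the chord, so this is first inversion (figured bass 6/5).

B minor-major seventh, first inversion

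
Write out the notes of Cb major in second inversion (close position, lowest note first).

Gb, Cb, Eb

Spelling Cb major: Cb–Eb–Gb. In second inversion the fifth is bass, giving Gb, Cb, Eb from the bottom.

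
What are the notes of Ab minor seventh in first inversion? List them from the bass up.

The chord tones are Ab–Cb–Eb–Gb. With the third (Cb) lowest for first inversion: Cb, Eb, Gb, Ab.

Cb, Eb, Gb, Ab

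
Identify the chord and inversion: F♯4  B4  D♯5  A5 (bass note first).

The pitch classes F#, B, D#, A arrange in thirds as B–D#–F#–A: a B dominant seventh chord.
F# is the fifth of B dominant seventh; fifth in the bass means second inversion (figured bass 4/3).

B dominant seventh, second inversion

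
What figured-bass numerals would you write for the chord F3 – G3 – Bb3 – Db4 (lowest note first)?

4/2

The notes F, G, Bb, Db stack in thirds as G–Bb–Db–F — a G half-diminished seventh chord. The bass F is the seventh, so this is third inversion: figured 4/2.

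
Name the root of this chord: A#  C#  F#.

F#

Reordering A#, C#, F# into stacked thirds gives F#–A#–C#; the bottom of that stack, F#, is the root.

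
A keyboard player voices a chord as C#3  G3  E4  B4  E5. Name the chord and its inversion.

C# half-diminished seventh, root position

The pitch classes C#, G, E, B arrange in thirds as C#–E–G–B: a C# half-diminished seventh chord.
With the root (C#) in the bass, the chord is in root position (figured bass 7).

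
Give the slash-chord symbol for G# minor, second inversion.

Second inversion of G# minor has the fifth (D#) in the bass. As a slash chord: G#m/D#.

G#m/D#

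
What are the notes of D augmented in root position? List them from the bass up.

D, F#, A#

Spelling D augmented: D–F#–A#. In root position the root is bass, giving D, F#, A# from the bottom.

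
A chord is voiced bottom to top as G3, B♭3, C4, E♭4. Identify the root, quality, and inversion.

C minor seventh, second inversion

Reducing to letter names: G, Bb, C, Eb. These stack in thirds as C–Eb–G–Bb — a C minor seventh chord.
With the fifth (G) in the bass, the chord is in second inversion (figured bass 4/3).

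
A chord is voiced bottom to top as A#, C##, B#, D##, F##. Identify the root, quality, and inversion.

The distinct note names are A#, C##, B#, D##, F##. Stacked in thirds they read B#–D##–F##–A#–C##, which is a dominant ninth chord on B#.
A# is the seventh of B# dominant ninth; seventh in the bass means third inversion.

B# dominant ninth, third inversion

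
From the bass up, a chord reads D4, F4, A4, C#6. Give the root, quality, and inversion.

The pitch classes D, F, A, C# arrange in thirds as D–F–A–C#: a D minor-major seventh chord.
With the root (D) in the bass, the chord is in root position (figured bass 7).

D minor-major seventh, root position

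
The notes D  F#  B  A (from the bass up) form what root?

The distinct letter names are D, F#, B, A. Arranged as a stack of thirds they read B–D–F#–A, so B is the root (a B minor seventh chord).

B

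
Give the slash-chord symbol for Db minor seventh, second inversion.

Second inversion of Db minor seventh has the fifth (Ab) in the bass. As a slash chord: Dbm7/Ab.

Dbm7/Ab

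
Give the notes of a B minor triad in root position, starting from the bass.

B, D, F#

The chord tones are B–D–F#. With the root (B) lowest for root position: B, D, F#.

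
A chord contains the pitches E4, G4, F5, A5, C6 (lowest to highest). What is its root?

F

E, G, F, A, C are the tones of an F major ninth chord (F–A–C–E–G), making F the root.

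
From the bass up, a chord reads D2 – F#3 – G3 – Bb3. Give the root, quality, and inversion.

The pitch classes D, F#, G, Bb arrange in thirds as G–Bb–D–F#: a G minor-major seventh chord.
With the fifth (D) in the bass, the chord is in second inversion (figured bass 4/3).

G minor-major seventh, second inversion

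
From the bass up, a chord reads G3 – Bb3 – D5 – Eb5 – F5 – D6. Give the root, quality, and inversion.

Eb major ninth, first inversion

The pitch classes G, Bb, D, Eb, F arrange in thirds as Eb–G–Bb–D–F: an Eb major ninth chord.
With the third (G) in the bass, the chord is in first inversion.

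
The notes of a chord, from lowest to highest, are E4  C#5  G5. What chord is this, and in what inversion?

Reducing to letter names: E, C#, G. These stack in thirds as C#–E–G — a C# diminished triad.
With the third (E) in the bass, the chord is in first inversion (figured bass 6).

C# diminished, first inversion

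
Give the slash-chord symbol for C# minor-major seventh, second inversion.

Second inversion of C# minor-major seventh has the fifth (G#) in the bass. As a slash chord: C#m(maj7)/G#.

C#m(maj7)/G#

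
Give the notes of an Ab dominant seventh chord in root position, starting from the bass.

Ab dominant seventh is Ab–C–Eb–Gb. Root position puts the root (Ab) in the bass, with the remaining tones above: Ab, C, Eb, Gb.

Ab, C, Eb, Gb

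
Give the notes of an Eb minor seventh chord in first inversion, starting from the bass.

Gb, Bb, Db, Eb

The chord tones are Eb–Gb–Bb–Db. With the third (Gb) lowest for first inversion: Gb, Bb, Db, Eb.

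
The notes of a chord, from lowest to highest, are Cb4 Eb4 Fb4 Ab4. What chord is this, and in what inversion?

The distinct note names are Cb, Eb, Fb, Ab. Stacked in thirds they read Fb–Ab–Cb–Eb, which is a major seventh chord on Fb.
With the fifth (Cb) in the bass, the chord is in second inversion (figured bass 4/3).

Fb major seventh, second inversion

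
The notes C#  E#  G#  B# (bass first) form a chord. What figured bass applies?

The notes C#, E#, G#, B# stack in thirds as C#–E#–G#–B# — a C# major seventh chord. The bass C# is the root, so this is root position: figured 7.

7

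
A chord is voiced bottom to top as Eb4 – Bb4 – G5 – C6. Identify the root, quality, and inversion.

C minor seventh, first inversion

Reducing to letter names: Eb, Bb, G, C. These stack in thirds as C–Eb–G–Bb — a C minor seventh chord.
The lowest note is Eb, the third of the chord, so this is first inversion (figured bass 6/5).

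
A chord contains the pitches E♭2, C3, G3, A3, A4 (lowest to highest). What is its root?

The distinct letter names are Eb, C, G, A. Arranged as a stack of thirds they read A–C–Eb–G, so A is the root (an A half-diminished seventh chord).

A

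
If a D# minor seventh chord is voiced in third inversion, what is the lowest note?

The seventh of D# minor seventh (D#–F#–A#–C#) is C#; that is the bass in third inversion.

C#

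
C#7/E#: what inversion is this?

first inversion

C#7/E# means C# dominant seventh with E# in the bass. E# is the third of C# dominant seventh (C#–E#–G#–B), so this is first inversion.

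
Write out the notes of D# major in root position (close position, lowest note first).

D#, F##, A#

D# major is D#–F##–A#. Root position puts the root (D#) in the bass, with the remaining tones above: D#, F##, A#.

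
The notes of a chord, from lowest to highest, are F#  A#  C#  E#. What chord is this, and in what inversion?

F# major seventh, root position

Reducing to letter names: F#, A#, C#, E#. These stack in thirds as F#–A#–C#–E# — an F# major seventh chord.
With the root (F#) in the bass, the chord is in root position (figured bass 7).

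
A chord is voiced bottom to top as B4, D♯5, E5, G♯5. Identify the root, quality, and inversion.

E major seventh, second inversion

The pitch classes B, D#, E, G# arrange in thirds as E–G#–B–D#: an E major seventh chord.
B is the fifth of E major seventh; fifth in the bass means second inversion (figured bass 4/3).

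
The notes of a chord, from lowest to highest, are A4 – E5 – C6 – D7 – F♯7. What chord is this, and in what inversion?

D dominant ninth, second inversion

The pitch classes A, E, C, D, F# arrange in thirds as D–F#–A–C–E: a D dominant ninth chord.
A is the fifth of D dominant ninth; fifth in the bass means second inversion.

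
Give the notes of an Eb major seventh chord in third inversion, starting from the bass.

D, Eb, G, Bb

Spelling Eb major seventh: Eb–G–Bb–D. In third inversion the seventh is bass, giving D, Eb, G, Bb from the bottom.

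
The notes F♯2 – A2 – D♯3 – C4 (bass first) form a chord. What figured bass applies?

6/5

The notes F#, A, D#, C stack in thirds as D#–F#–A–C — a D# diminished seventh chord. The bass F# is the third, so this is first inversion: figured 6/5.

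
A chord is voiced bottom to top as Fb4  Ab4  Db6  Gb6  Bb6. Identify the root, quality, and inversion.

Gb dominant ninth, third inversion

Reducing to letter names: Fb, Ab, Db, Gb, Bb. These stack in thirds as Gb–Bb–Db–Fb–Ab — a Gb dominant ninth chord.
Fb is the seventh of Gb dominant ninth; seventh in the bass means third inversion.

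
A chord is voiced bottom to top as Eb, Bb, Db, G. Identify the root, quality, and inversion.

The distinct note names are Eb, Bb, Db, G. Stacked in thirds they read Eb–G–Bb–Db, which is a dominant seventh chord on Eb.
Eb is the root of Eb dominant seventh; root in the bass means root position (figured bass 7).

Eb dominant seventh, root position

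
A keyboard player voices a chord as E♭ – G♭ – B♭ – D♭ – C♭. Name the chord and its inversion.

Cb major ninth, first inversion

Reducing to letter names: Eb, Gb, Bb, Db, Cb. These stack in thirds as Cb–Eb–Gb–Bb–Db — a Cb major ninth chord.
Eb is the third of Cb major ninth; third in the bass means first inversion.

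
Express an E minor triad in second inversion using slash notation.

Em/B

Second inversion of E minor has the fifth (B) in the bass. As a slash chord: Em/B.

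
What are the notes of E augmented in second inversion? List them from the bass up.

E augmented is E–G#–B#. Second inversion puts the fifth (B#) in the bass, with the remaining tones above: B#, E, G#.

B#, E, G#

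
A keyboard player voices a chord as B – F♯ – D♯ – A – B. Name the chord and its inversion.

B dominant seventh, root position

The pitch classes B, F#, D#, A arrange in thirds as B–D#–F#–A: a B dominant seventh chord.
B is the root of B dominant seventh; root in the bass means root position (figured bass 7).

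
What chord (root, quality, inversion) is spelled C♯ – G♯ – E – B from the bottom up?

C# minor seventh, root position

Reducing to letter names: C#, G#, E, B. These stack in thirds as C#–E–G#–B — a C# minor seventh chord.
The lowest note is C#, the root of the chord, so this is root position (figured bass 7).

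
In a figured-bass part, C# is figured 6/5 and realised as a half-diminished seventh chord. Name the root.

The figures 6/5 mean the third of the chord is in the bass. If C# is the third of a half-diminished seventh chord, the root is A# (chord tones A#–C#–E–G#).

A#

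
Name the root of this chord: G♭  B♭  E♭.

Eb

Gb, Bb, Eb are the tones of an Eb minor triad (Eb–Gb–Bb), making Eb the root.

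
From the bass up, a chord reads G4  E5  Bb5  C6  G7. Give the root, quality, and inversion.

C dominant seventh, second inversion

Reducing to letter names: G, E, Bb, C. These stack in thirds as C–E–G–Bb — a C dominant seventh chord.
G is the fifth of C dominant seventh; fifth in the bass means second inversion (figured bass 4/3).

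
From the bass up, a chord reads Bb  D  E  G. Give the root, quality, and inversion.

The distinct note names are Bb, D, E, G. Stacked in thirds they read E–G–Bb–D, which is a half-diminished seventh chord on E.
Bb is the fifth of E half-diminished seventh; fifth in the bass means second inversion (figured bass 4/3).

E half-diminished seventh, second inversion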